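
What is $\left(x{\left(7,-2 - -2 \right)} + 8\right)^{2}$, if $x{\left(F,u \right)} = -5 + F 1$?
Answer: $100$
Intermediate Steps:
$x{\left(F,u \right)} = -5 + F$
$\left(x{\left(7,-2 - -2 \right)} + 8\right)^{2} = \left(\left(-5 + 7\right) + 8\right)^{2} = \left(2 + 8\right)^{2} = 10^{2} = 100$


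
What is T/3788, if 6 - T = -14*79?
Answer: 278/947 ≈ 0.29356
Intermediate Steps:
T = 1112 (T = 6 - (-14)*79 = 6 - 1*(-1106) = 6 + 1106 = 1112)
T/3788 = 1112/3788 = 1112*(1/3788) = 278/947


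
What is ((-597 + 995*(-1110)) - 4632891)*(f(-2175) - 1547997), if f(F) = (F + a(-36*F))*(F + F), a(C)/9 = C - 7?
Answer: 17542355115408786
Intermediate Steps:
a(C) = -63 + 9*C (a(C) = 9*(C - 7) = 9*(-7 + C) = -63 + 9*C)
f(F) = 2*F*(-63 - 323*F) (f(F) = (F + (-63 + 9*(-36*F)))*(F + F) = (F + (-63 - 324*F))*(2*F) = (-63 - 323*F)*(2*F) = 2*F*(-63 - 323*F))
((-597 + 995*(-1110)) - 4632891)*(f(-2175) - 1547997) = ((-597 + 995*(-1110)) - 4632891)*(2*(-2175)*(-63 - 323*(-2175)) - 1547997) = ((-597 - 1104450) - 4632891)*(2*(-2175)*(-63 + 702525) - 1547997) = (-1105047 - 4632891)*(2*(-2175)*702462 - 1547997) = -5737938*(-3055709700 - 1547997) = -5737938*(-3057257697) = 17542355115408786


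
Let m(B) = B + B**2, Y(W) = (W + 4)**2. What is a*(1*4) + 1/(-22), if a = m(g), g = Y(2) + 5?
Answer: 151535/22 ≈ 6888.0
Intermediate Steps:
Y(W) = (4 + W)**2
g = 41 (g = (4 + 2)**2 + 5 = 6**2 + 5 = 36 + 5 = 41)
a = 1722 (a = 41*(1 + 41) = 41*42 = 1722)
a*(1*4) + 1/(-22) = 1722*(1*4) + 1/(-22) = 1722*4 - 1/22 = 6888 - 1/22 = 151535/22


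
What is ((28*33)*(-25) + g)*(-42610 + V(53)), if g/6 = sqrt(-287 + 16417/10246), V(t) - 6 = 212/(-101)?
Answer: 99404289600/101 - 12909648*I*sqrt(29961199510)/517423 ≈ 9.842e+8 - 4.3187e+6*I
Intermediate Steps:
V(t) = 394/101 (V(t) = 6 + 212/(-101) = 6 + 212*(-1/101) = 6 - 212/101 = 394/101)
g = 3*I*sqrt(29961199510)/5123 (g = 6*sqrt(-287 + 16417/10246) = 6*sqrt(-2924185/10246) = 6*(I*sqrt(29961199510)/10246) = 3*I*sqrt(29961199510)/5123 ≈ 101.36*I)
((28*33)*(-25) + g)*(-42610 + V(53)) = ((28*33)*(-25) + 3*I*sqrt(29961199510)/5123)*(-42610 + 394/101) = (924*(-25) + 3*I*sqrt(29961199510)/5123)*(-4303216/101) = (-23100 + 3*I*sqrt(29961199510)/5123)*(-4303216/101) = 99404289600/101 - 12909648*I*sqrt(29961199510)/517423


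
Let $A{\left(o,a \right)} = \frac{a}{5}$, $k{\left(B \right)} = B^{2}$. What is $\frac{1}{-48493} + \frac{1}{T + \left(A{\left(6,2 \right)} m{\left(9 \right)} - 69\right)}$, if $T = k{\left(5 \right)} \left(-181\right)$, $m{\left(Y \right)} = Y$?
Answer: $- \frac{265417}{1113011336} \approx -0.00023847$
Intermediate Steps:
$A{\left(o,a \right)} = \frac{a}{5}$ ($A{\left(o,a \right)} = a \frac{1}{5} = \frac{a}{5}$)
$T = -4525$ ($T = 5^{2} \left(-181\right) = 25 \left(-181\right) = -4525$)
$\frac{1}{-48493} + \frac{1}{T + \left(A{\left(6,2 \right)} m{\left(9 \right)} - 69\right)} = \frac{1}{-48493} + \frac{1}{-4525 - \left(69 - \frac{1}{5} \cdot 2 \cdot 9\right)} = - \frac{1}{48493} + \frac{1}{-4525 + \left(\frac{2}{5} \cdot 9 - 69\right)} = - \frac{1}{48493} + \frac{1}{-4525 + \left(\frac{18}{5} - 69\right)} = - \frac{1}{48493} + \frac{1}{-4525 - \frac{327}{5}} = - \frac{1}{48493} + \frac{1}{- \frac{22952}{5}} = - \frac{1}{48493} - \frac{5}{22952} = - \frac{265417}{1113011336}$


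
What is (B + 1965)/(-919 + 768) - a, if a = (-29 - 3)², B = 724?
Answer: -157313/151 ≈ -1041.8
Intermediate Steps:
a = 1024 (a = (-32)² = 1024)
(B + 1965)/(-919 + 768) - a = (724 + 1965)/(-919 + 768) - 1*1024 = 2689/(-151) - 1024 = 2689*(-1/151) - 1024 = -2689/151 - 1024 = -157313/151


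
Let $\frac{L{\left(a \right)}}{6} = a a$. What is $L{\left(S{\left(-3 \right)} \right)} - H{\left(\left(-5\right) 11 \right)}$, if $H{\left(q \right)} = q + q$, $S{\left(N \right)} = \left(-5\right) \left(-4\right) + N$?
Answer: $1844$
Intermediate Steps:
$S{\left(N \right)} = 20 + N$
$H{\left(q \right)} = 2 q$
$L{\left(a \right)} = 6 a^{2}$ ($L{\left(a \right)} = 6 a a = 6 a^{2}$)
$L{\left(S{\left(-3 \right)} \right)} - H{\left(\left(-5\right) 11 \right)} = 6 \left(20 - 3\right)^{2} - 2 \left(\left(-5\right) 11\right) = 6 \cdot 17^{2} - 2 \left(-55\right) = 6 \cdot 289 - -110 = 1734 + 110 = 1844$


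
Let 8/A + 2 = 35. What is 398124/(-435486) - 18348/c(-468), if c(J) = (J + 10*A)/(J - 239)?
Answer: -7767822461271/278783621 ≈ -27863.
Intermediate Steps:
A = 8/33 (A = 8/(-2 + 35) = 8/33 ≈ 0.24242)
c(J) = (80/33 + J)/(-239 + J) (c(J) = (J + 10*(8/33))/(J - 239) = (J + 80/33)/(-239 + J) = (80/33 + J)/(-239 + J))
398124/(-435486) - 18348/c(-468) = 398124/(-435486) - 18348*(-239 - 468)/(80/33 - 468) = 398124*(-1/435486) - 18348/(-15364/33/(-707)) = -66354/72581 - 18348/((-1/707*(-15364/33))) = -66354/72581 - 18348/15364/23331 = -66354/72581 - 18348*23331/15364 = -66354/72581 - 107019297/3841 = -7767822461271/278783621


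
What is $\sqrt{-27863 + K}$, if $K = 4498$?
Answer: $i \sqrt{23365} \approx 152.86 i$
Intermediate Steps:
$\sqrt{-27863 + K} = \sqrt{-27863 + 4498} = \sqrt{-23365} = i \sqrt{23365}$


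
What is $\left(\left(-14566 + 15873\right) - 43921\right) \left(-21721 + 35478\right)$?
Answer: $-586240798$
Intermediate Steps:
$\left(\left(-14566 + 15873\right) - 43921\right) \left(-21721 + 35478\right) = \left(1307 - 43921\right) 13757 = \left(-42614\right) 13757 = -586240798$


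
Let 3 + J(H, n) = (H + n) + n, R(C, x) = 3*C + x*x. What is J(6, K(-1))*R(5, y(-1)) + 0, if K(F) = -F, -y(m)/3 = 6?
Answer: 1695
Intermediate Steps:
y(m) = -18 (y(m) = -3*6 = -18)
R(C, x) = x² + 3*C (R(C, x) = 3*C + x² = x² + 3*C)
J(H, n) = -3 + H + 2*n (J(H, n) = -3 + ((H + n) + n) = -3 + (H + 2*n) = -3 + H + 2*n)
J(6, K(-1))*R(5, y(-1)) + 0 = (-3 + 6 + 2*(-1*(-1)))*((-18)² + 3*5) + 0 = (-3 + 6 + 2*1)*(324 + 15) + 0 = (-3 + 6 + 2)*339 + 0 = 5*339 + 0 = 1695 + 0 = 1695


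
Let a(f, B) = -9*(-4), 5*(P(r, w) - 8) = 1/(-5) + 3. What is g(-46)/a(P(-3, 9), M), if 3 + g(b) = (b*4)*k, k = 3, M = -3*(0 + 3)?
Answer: -185/12 ≈ -15.417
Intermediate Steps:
M = -9 (M = -3*3 = -9)
P(r, w) = 214/25 (P(r, w) = 8 + (1/(-5) + 3)/5 = 8 + (-⅕ + 3)/5 = 8 + (⅕)*(14/5) = 8 + 14/25 = 214/25)
a(f, B) = 36
g(b) = -3 + 12*b (g(b) = -3 + (b*4)*3 = -3 + (4*b)*3 = -3 + 12*b)
g(-46)/a(P(-3, 9), M) = (-3 + 12*(-46))/36 = (-3 - 552)*(1/36) = -555*1/36 = -185/12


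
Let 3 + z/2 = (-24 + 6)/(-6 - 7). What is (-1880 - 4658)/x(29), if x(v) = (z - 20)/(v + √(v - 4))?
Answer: 1444898/151 ≈ 9568.9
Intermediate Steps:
z = -42/13 (z = -6 + 2*((-24 + 6)/(-6 - 7)) = -6 + 2*(-18/(-13)) = -6 + 2*(-18*(-1/13)) = -6 + 2*(18/13) = -6 + 36/13 = -42/13 ≈ -3.2308)
x(v) = -302/(13*(v + √(-4 + v))) (x(v) = (-42/13 - 20)/(v + √(v - 4)) = -302/(13*(v + √(-4 + v))))
(-1880 - 4658)/x(29) = (-1880 - 4658)/((-302/(13*29 + 13*√(-4 + 29)))) = -6538/((-302/(377 + 13*√25))) = -6538/((-302/(377 + 13*5))) = -6538/((-302/(377 + 65))) = -6538/((-302/442)) = -6538/((-302*1/442)) = -6538/(-151/221) = -6538*(-221/151) = 1444898/151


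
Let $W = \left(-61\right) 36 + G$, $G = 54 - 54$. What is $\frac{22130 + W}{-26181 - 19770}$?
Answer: $- \frac{19934}{45951} \approx -0.43381$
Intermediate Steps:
$G = 0$ ($G = 54 - 54 = 0$)
$W = -2196$ ($W = \left(-61\right) 36 + 0 = -2196 + 0 = -2196$)
$\frac{22130 + W}{-26181 - 19770} = \frac{22130 - 2196}{-26181 - 19770} = \frac{19934}{-45951} = 19934 \left(- \frac{1}{45951}\right) = - \frac{19934}{45951}$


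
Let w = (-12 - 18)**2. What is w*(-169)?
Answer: -152100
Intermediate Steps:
w = 900 (w = (-30)**2 = 900)
w*(-169) = 900*(-169) = -152100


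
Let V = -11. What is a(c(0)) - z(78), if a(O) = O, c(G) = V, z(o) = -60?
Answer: 49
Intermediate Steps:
c(G) = -11
a(c(0)) - z(78) = -11 - 1*(-60) = -11 + 60 = 49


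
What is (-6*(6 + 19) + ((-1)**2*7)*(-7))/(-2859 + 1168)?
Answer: 199/1691 ≈ 0.11768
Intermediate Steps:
(-6*(6 + 19) + ((-1)**2*7)*(-7))/(-2859 + 1168) = (-6*25 + (1*7)*(-7))/(-1691) = (-150 + 7*(-7))*(-1/1691) = (-150 - 49)*(-1/1691) = -199*(-1/1691) = 199/1691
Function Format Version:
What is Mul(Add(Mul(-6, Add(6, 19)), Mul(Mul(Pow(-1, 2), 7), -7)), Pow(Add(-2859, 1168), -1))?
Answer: Rational(199, 1691) ≈ 0.11768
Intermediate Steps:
Mul(Add(Mul(-6, Add(6, 19)), Mul(Mul(Pow(-1, 2), 7), -7)), Pow(Add(-2859, 1168), -1)) = Mul(Add(Mul(-6, 25), Mul(Mul(1, 7), -7)), Pow(-1691, -1)) = Mul(Add(-150, Mul(7, -7)), Rational(-1, 1691)) = Mul(Add(-150, -49), Rational(-1, 1691)) = Mul(-199, Rational(-1, 1691)) = Rational(199, 1691)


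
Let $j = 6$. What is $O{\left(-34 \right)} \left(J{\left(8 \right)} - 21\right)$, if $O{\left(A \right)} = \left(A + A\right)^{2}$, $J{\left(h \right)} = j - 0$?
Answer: $-69360$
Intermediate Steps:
$J{\left(h \right)} = 6$ ($J{\left(h \right)} = 6 - 0 = 6 + 0 = 6$)
$O{\left(A \right)} = 4 A^{2}$ ($O{\left(A \right)} = \left(2 A\right)^{2} = 4 A^{2}$)
$O{\left(-34 \right)} \left(J{\left(8 \right)} - 21\right) = 4 \left(-34\right)^{2} \left(6 - 21\right) = 4 \cdot 1156 \left(-15\right) = 4624 \left(-15\right) = -69360$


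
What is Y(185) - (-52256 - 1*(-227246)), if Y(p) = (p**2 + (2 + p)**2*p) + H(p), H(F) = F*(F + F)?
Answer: 6396950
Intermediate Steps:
H(F) = 2*F**2 (H(F) = F*(2*F) = 2*F**2)
Y(p) = 3*p**2 + p*(2 + p)**2 (Y(p) = (p**2 + (2 + p)**2*p) + 2*p**2 = (p**2 + p*(2 + p)**2) + 2*p**2 = 3*p**2 + p*(2 + p)**2)
Y(185) - (-52256 - 1*(-227246)) = 185*((2 + 185)**2 + 3*185) - (-52256 - 1*(-227246)) = 185*(187**2 + 555) - (-52256 + 227246) = 185*(34969 + 555) - 1*174990 = 185*35524 - 174990 = 6571940 - 174990 = 6396950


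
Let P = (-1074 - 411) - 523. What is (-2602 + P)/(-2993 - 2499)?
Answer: 2305/2746 ≈ 0.83940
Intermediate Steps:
P = -2008 (P = -1485 - 523 = -2008)
(-2602 + P)/(-2993 - 2499) = (-2602 - 2008)/(-2993 - 2499) = -4610/(-5492) = -4610*(-1/5492) = 2305/2746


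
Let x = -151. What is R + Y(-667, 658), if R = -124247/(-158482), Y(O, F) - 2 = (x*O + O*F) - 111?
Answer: -53610849749/158482 ≈ -3.3828e+5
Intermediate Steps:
Y(O, F) = -109 - 151*O + F*O (Y(O, F) = 2 + ((-151*O + O*F) - 111) = 2 + ((-151*O + F*O) - 111) = 2 + (-111 - 151*O + F*O) = -109 - 151*O + F*O)
R = 124247/158482 (R = -124247*(-1/158482) = 124247/158482 ≈ 0.78398)
R + Y(-667, 658) = 124247/158482 + (-109 - 151*(-667) + 658*(-667)) = 124247/158482 + (-109 + 100717 - 438886) = 124247/158482 - 338278 = -53610849749/158482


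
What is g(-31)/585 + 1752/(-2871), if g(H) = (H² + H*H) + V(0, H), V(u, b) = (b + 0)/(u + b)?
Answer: 166519/62205 ≈ 2.6769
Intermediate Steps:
V(u, b) = b/(b + u)
g(H) = 1 + 2*H² (g(H) = (H² + H*H) + H/(H + 0) = (H² + H²) + H/H = 2*H² + 1 = 1 + 2*H²)
g(-31)/585 + 1752/(-2871) = (1 + 2*(-31)²)/585 + 1752/(-2871) = (1 + 2*961)*(1/585) + 1752*(-1/2871) = (1 + 1922)*(1/585) - 584/957 = 1923*(1/585) - 584/957 = 641/195 - 584/957 = 166519/62205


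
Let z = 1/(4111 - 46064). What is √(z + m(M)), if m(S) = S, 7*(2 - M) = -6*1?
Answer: √246405533563/293671 ≈ 1.6903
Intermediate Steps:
M = 20/7 (M = 2 - (-6)/7 = 2 - ⅐*(-6) = 2 + 6/7 = 20/7 ≈ 2.8571)
z = -1/41953 (z = 1/(-41953) = -1/41953 ≈ -2.3836e-5)
√(z + m(M)) = √(-1/41953 + 20/7) = √(839053/293671) = √246405533563/293671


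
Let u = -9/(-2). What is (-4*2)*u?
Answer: -36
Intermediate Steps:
u = 9/2 (u = -9*(-½) = 9/2 ≈ 4.5000)
(-4*2)*u = -4*2*(9/2) = -8*9/2 = -36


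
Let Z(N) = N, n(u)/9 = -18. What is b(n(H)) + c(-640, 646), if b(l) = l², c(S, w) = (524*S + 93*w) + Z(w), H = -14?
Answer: -248392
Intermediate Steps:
n(u) = -162 (n(u) = 9*(-18) = -162)
c(S, w) = 94*w + 524*S (c(S, w) = (524*S + 93*w) + w = (93*w + 524*S) + w = 94*w + 524*S)
b(n(H)) + c(-640, 646) = (-162)² + (94*646 + 524*(-640)) = 26244 + (60724 - 335360) = 26244 - 274636 = -248392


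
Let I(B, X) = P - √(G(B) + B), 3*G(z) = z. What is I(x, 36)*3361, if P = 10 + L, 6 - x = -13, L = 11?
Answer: 70581 - 6722*√57/3 ≈ 53664.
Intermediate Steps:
G(z) = z/3
x = 19 (x = 6 - 1*(-13) = 6 + 13 = 19)
P = 21 (P = 10 + 11 = 21)
I(B, X) = 21 - 2*√3*√B/3 (I(B, X) = 21 - √(B/3 + B) = 21 - √(4*B/3) = 21 - 2*√3*√B/3)
I(x, 36)*3361 = (21 - 2*√3*√19/3)*3361 = (21 - 2*√57/3)*3361 = 70581 - 6722*√57/3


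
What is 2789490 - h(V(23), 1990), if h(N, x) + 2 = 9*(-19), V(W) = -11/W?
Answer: 2789663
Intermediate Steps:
h(N, x) = -173 (h(N, x) = -2 + 9*(-19) = -2 - 171 = -173)
2789490 - h(V(23), 1990) = 2789490 - 1*(-173) = 2789490 + 173 = 2789663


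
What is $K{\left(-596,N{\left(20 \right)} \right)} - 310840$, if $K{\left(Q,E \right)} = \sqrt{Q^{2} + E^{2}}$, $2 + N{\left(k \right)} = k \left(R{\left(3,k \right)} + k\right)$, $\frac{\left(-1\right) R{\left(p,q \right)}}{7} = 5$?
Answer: $-310840 + 2 \sqrt{111605} \approx -3.1017 \cdot 10^{5}$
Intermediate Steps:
$R{\left(p,q \right)} = -35$ ($R{\left(p,q \right)} = \left(-7\right) 5 = -35$)
$N{\left(k \right)} = -2 + k \left(-35 + k\right)$
$K{\left(Q,E \right)} = \sqrt{E^{2} + Q^{2}}$
$K{\left(-596,N{\left(20 \right)} \right)} - 310840 = \sqrt{\left(-2 + 20^{2} - 700\right)^{2} + \left(-596\right)^{2}} - 310840 = \sqrt{\left(-2 + 400 - 700\right)^{2} + 355216} - 310840 = \sqrt{\left(-302\right)^{2} + 355216} - 310840 = \sqrt{91204 + 355216} - 310840 = \sqrt{446420} - 310840 = 2 \sqrt{111605} - 310840 = -310840 + 2 \sqrt{111605}$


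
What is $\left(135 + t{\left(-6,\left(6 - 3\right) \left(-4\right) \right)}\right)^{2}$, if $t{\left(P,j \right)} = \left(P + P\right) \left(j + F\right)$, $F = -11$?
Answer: $168921$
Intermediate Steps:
$t{\left(P,j \right)} = 2 P \left(-11 + j\right)$ ($t{\left(P,j \right)} = \left(P + P\right) \left(j - 11\right) = 2 P \left(-11 + j\right)$)
$\left(135 + t{\left(-6,\left(6 - 3\right) \left(-4\right) \right)}\right)^{2} = \left(135 + 2 \left(-6\right) \left(-11 + \left(6 - 3\right) \left(-4\right)\right)\right)^{2} = \left(135 + 2 \left(-6\right) \left(-11 + 3 \left(-4\right)\right)\right)^{2} = \left(135 + 2 \left(-6\right) \left(-11 - 12\right)\right)^{2} = \left(135 + 2 \left(-6\right) \left(-23\right)\right)^{2} = \left(135 + 276\right)^{2} = 411^{2} = 168921$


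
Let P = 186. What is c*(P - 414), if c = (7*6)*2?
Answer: -19152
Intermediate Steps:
c = 84 (c = 42*2 = 84)
c*(P - 414) = 84*(186 - 414) = 84*(-228) = -19152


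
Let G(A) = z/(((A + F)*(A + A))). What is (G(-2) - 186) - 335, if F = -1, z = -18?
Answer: -1045/2 ≈ -522.50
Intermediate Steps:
G(A) = -9/(A*(-1 + A)) (G(A) = -18*1/((A - 1)*(A + A)) = -18*1/(2*A*(-1 + A)) = -9/(A*(-1 + A)))
(G(-2) - 186) - 335 = (-9/(-2*(-1 - 2)) - 186) - 335 = (-9*(-½)/(-3) - 186) - 335 = (-9*(-½)*(-⅓) - 186) - 335 = (-3/2 - 186) - 335 = -375/2 - 335 = -1045/2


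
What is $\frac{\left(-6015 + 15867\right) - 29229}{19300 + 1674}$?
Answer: $- \frac{19377}{20974} \approx -0.92386$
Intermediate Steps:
$\frac{\left(-6015 + 15867\right) - 29229}{19300 + 1674} = \frac{9852 - 29229}{20974} = \left(-19377\right) \frac{1}{20974} = - \frac{19377}{20974}$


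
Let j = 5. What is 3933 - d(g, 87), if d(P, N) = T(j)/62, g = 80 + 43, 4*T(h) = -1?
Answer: 975385/248 ≈ 3933.0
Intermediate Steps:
T(h) = -1/4 (T(h) = (1/4)*(-1) = -1/4)
g = 123
d(P, N) = -1/248 (d(P, N) = -1/4/62 = -1/4*1/62 = -1/248)
3933 - d(g, 87) = 3933 - 1*(-1/248) = 3933 + 1/248 = 975385/248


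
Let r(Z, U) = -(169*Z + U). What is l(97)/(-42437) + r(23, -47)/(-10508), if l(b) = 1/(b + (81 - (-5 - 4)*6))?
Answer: 9451566013/25863823768 ≈ 0.36544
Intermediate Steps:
r(Z, U) = -U - 169*Z (r(Z, U) = -(U + 169*Z) = -U - 169*Z)
l(b) = 1/(135 + b) (l(b) = 1/(b + (81 - (-9)*6)) = 1/(b + (81 - 1*(-54))) = 1/(b + (81 + 54)) = 1/(b + 135) = 1/(135 + b))
l(97)/(-42437) + r(23, -47)/(-10508) = 1/((135 + 97)*(-42437)) + (-1*(-47) - 169*23)/(-10508) = -1/42437/232 + (47 - 3887)*(-1/10508) = (1/232)*(-1/42437) - 3840*(-1/10508) = -1/9845384 + 960/2627 = 9451566013/25863823768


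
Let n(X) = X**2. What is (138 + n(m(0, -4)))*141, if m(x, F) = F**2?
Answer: 55554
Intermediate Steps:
(138 + n(m(0, -4)))*141 = (138 + ((-4)**2)**2)*141 = (138 + 16**2)*141 = (138 + 256)*141 = 394*141 = 55554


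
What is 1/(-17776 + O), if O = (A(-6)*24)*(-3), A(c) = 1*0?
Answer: -1/17776 ≈ -5.6256e-5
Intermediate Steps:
A(c) = 0
O = 0 (O = (0*24)*(-3) = 0*(-3) = 0)
1/(-17776 + O) = 1/(-17776 + 0) = 1/(-17776) = -1/17776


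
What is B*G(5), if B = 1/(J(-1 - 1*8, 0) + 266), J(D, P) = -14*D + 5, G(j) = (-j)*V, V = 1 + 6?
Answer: -35/397 ≈ -0.088161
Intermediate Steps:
V = 7
G(j) = -7*j (G(j) = -j*7 = -7*j)
J(D, P) = 5 - 14*D
B = 1/397 (B = 1/((5 - 14*(-1 - 1*8)) + 266) = 1/((5 - 14*(-1 - 8)) + 266) = 1/((5 - 14*(-9)) + 266) = 1/((5 + 126) + 266) = 1/(131 + 266) = 1/397 ≈ 0.0025189)
B*G(5) = (-7*5)/397 = (1/397)*(-35) = -35/397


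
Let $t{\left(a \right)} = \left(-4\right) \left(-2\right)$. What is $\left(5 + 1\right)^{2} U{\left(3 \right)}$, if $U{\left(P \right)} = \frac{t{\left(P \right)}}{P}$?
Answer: $96$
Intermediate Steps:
$t{\left(a \right)} = 8$
$U{\left(P \right)} = \frac{8}{P}$
$\left(5 + 1\right)^{2} U{\left(3 \right)} = \left(5 + 1\right)^{2} \cdot \frac{8}{3} = 6^{2} \cdot 8 \cdot \frac{1}{3} = 36 \cdot \frac{8}{3} = 96$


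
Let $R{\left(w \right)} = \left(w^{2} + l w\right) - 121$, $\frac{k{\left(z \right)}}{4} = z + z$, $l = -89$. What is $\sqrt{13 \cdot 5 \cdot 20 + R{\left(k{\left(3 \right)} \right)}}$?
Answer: $i \sqrt{381} \approx 19.519 i$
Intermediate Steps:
$k{\left(z \right)} = 8 z$ ($k{\left(z \right)} = 4 \left(z + z\right) = 4 \cdot 2 z = 8 z$)
$R{\left(w \right)} = -121 + w^{2} - 89 w$ ($R{\left(w \right)} = \left(w^{2} - 89 w\right) - 121 = -121 + w^{2} - 89 w$)
$\sqrt{13 \cdot 5 \cdot 20 + R{\left(k{\left(3 \right)} \right)}} = \sqrt{13 \cdot 5 \cdot 20 - \left(121 - 576 + 89 \cdot 8 \cdot 3\right)} = \sqrt{65 \cdot 20 - \left(2257 - 576\right)} = \sqrt{1300 - 1681} = \sqrt{-381} = i \sqrt{381}$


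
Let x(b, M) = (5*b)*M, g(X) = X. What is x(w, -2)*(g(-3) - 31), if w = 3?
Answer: 1020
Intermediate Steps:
x(b, M) = 5*M*b
x(w, -2)*(g(-3) - 31) = (5*(-2)*3)*(-3 - 31) = -30*(-34) = 1020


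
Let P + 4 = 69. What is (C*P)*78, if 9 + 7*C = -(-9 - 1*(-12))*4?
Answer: -15210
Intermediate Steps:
P = 65 (P = -4 + 69 = 65)
C = -3 (C = -9/7 + (-(-9 - 1*(-12))*4)/7 = -9/7 + (-(-9 + 12)*4)/7 = -9/7 + (-3*4)/7 = -9/7 + (-1*12)/7 = -9/7 + (⅐)*(-12) = -9/7 - 12/7 = -3)
(C*P)*78 = -3*65*78 = -195*78 = -15210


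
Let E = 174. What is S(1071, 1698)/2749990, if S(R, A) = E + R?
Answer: 249/549998 ≈ 0.00045273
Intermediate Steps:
S(R, A) = 174 + R
S(1071, 1698)/2749990 = (174 + 1071)/2749990 = 1245*(1/2749990) = 249/549998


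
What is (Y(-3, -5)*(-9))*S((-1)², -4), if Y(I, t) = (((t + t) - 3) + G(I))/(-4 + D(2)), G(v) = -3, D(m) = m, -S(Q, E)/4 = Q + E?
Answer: -864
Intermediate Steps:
S(Q, E) = -4*E - 4*Q (S(Q, E) = -4*(Q + E) = -4*(E + Q) = -4*E - 4*Q)
Y(I, t) = 3 - t (Y(I, t) = (((t + t) - 3) - 3)/(-4 + 2) = ((2*t - 3) - 3)/(-2) = ((-3 + 2*t) - 3)*(-½) = (-6 + 2*t)*(-½) = 3 - t)
(Y(-3, -5)*(-9))*S((-1)², -4) = ((3 - 1*(-5))*(-9))*(-4*(-4) - 4*(-1)²) = ((3 + 5)*(-9))*(16 - 4*1) = (8*(-9))*(16 - 4) = -72*12 = -864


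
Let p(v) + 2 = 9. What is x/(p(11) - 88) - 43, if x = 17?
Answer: -3500/81 ≈ -43.210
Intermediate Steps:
p(v) = 7 (p(v) = -2 + 9 = 7)
x/(p(11) - 88) - 43 = 17/(7 - 88) - 43 = 17/(-81) - 43 = 17*(-1/81) - 43 = -17/81 - 43 = -3500/81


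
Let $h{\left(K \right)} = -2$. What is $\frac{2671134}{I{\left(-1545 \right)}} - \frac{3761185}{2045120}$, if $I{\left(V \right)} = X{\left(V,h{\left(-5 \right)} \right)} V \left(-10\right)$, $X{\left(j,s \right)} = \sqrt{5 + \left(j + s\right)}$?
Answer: $- \frac{752237}{409024} - \frac{445189 i \sqrt{1542}}{3970650} \approx -1.8391 - 4.4028 i$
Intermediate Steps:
$X{\left(j,s \right)} = \sqrt{5 + j + s}$
$I{\left(V \right)} = - 10 V \sqrt{3 + V}$ ($I{\left(V \right)} = \sqrt{5 + V - 2} V \left(-10\right) = \sqrt{3 + V} V \left(-10\right) = V \sqrt{3 + V} \left(-10\right) = - 10 V \sqrt{3 + V}$)
$\frac{2671134}{I{\left(-1545 \right)}} - \frac{3761185}{2045120} = \frac{2671134}{\left(-10\right) \left(-1545\right) \sqrt{3 - 1545}} - \frac{3761185}{2045120} = \frac{2671134}{\left(-10\right) \left(-1545\right) \sqrt{-1542}} - \frac{752237}{409024} = \frac{2671134}{\left(-10\right) \left(-1545\right) i \sqrt{1542}} - \frac{752237}{409024} = \frac{2671134}{15450 i \sqrt{1542}} - \frac{752237}{409024} = 2671134 \left(- \frac{i \sqrt{1542}}{23823900}\right) - \frac{752237}{409024} = - \frac{445189 i \sqrt{1542}}{3970650} - \frac{752237}{409024} = - \frac{752237}{409024} - \frac{445189 i \sqrt{1542}}{3970650}$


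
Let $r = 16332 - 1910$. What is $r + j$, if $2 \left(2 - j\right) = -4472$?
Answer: $16660$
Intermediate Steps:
$r = 14422$ ($r = 16332 - 1910 = 14422$)
$j = 2238$ ($j = 2 - -2236 = 2 + 2236 = 2238$)
$r + j = 14422 + 2238 = 16660$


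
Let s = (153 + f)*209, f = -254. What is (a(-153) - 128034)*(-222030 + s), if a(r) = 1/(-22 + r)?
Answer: 5447760520189/175 ≈ 3.1130e+10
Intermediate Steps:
s = -21109 (s = (153 - 254)*209 = -101*209 = -21109)
(a(-153) - 128034)*(-222030 + s) = (1/(-22 - 153) - 128034)*(-222030 - 21109) = (1/(-175) - 128034)*(-243139) = (-1/175 - 128034)*(-243139) = -22405951/175*(-243139) = 5447760520189/175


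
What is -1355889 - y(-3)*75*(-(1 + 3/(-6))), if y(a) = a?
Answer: -2712003/2 ≈ -1.3560e+6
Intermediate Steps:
-1355889 - y(-3)*75*(-(1 + 3/(-6))) = -1355889 - (-3*75)*(-(1 + 3/(-6))) = -1355889 - (-225)*(-(1 + 3*(-⅙))) = -1355889 - (-225)*(-(1 - ½)) = -1355889 - (-225)*(-1*½) = -1355889 - (-225)*(-1)/2 = -1355889 - 1*225/2 = -1355889 - 225/2 = -2712003/2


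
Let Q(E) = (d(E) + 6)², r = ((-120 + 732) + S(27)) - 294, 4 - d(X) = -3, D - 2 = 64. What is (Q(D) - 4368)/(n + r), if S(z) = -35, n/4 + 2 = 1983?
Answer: -4199/8207 ≈ -0.51164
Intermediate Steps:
D = 66 (D = 2 + 64 = 66)
n = 7924 (n = -8 + 4*1983 = -8 + 7932 = 7924)
d(X) = 7 (d(X) = 4 - 1*(-3) = 4 + 3 = 7)
r = 283 (r = ((-120 + 732) - 35) - 294 = (612 - 35) - 294 = 577 - 294 = 283)
Q(E) = 169 (Q(E) = (7 + 6)² = 13² = 169)
(Q(D) - 4368)/(n + r) = (169 - 4368)/(7924 + 283) = -4199/8207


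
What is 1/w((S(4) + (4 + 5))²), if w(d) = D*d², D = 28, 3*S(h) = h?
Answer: 81/25858588 ≈ 3.1324e-6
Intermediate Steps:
S(h) = h/3
w(d) = 28*d²
1/w((S(4) + (4 + 5))²) = 1/(28*(((⅓)*4 + (4 + 5))²)²) = 1/(28*((4/3 + 9)²)²) = 1/(28*((31/3)²)²) = 1/(28*(961/9)²) = 1/(28*(923521/81)) = 1/(25858588/81) = 81/25858588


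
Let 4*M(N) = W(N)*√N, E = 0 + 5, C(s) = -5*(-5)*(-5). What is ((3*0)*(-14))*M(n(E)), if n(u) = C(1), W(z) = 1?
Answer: 0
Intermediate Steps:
C(s) = -125 (C(s) = 25*(-5) = -125)
E = 5
n(u) = -125
M(N) = √N/4 (M(N) = (1*√N)/4 = √N/4)
((3*0)*(-14))*M(n(E)) = ((3*0)*(-14))*(√(-125)/4) = (0*(-14))*((5*I*√5)/4) = 0*(5*I*√5/4) = 0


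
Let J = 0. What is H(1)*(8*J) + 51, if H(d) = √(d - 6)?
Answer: 51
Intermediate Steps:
H(d) = √(-6 + d)
H(1)*(8*J) + 51 = √(-6 + 1)*(8*0) + 51 = √(-5)*0 + 51 = (I*√5)*0 + 51 = 0 + 51 = 51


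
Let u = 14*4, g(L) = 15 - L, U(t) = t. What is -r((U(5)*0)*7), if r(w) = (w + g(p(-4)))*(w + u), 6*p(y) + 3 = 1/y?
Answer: -2611/3 ≈ -870.33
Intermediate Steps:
p(y) = -½ + 1/(6*y)
u = 56
r(w) = (56 + w)*(373/24 + w) (r(w) = (w + (15 - (1 - 3*(-4))/(6*(-4))))*(w + 56) = (w + (15 - (-1)*(1 + 12)/(6*4)))*(56 + w) = (w + (15 - (-1)*13/(6*4)))*(56 + w) = (w + (15 - 1*(-13/24)))*(56 + w) = (w + (15 + 13/24))*(56 + w) = (w + 373/24)*(56 + w) = (373/24 + w)*(56 + w) = (56 + w)*(373/24 + w))
-r((U(5)*0)*7) = -(2611/3 + ((5*0)*7)² + 1717*((5*0)*7)/24) = -(2611/3 + (0*7)² + 1717*(0*7)/24) = -(2611/3 + 0² + (1717/24)*0) = -(2611/3 + 0 + 0) = -1*2611/3 = -2611/3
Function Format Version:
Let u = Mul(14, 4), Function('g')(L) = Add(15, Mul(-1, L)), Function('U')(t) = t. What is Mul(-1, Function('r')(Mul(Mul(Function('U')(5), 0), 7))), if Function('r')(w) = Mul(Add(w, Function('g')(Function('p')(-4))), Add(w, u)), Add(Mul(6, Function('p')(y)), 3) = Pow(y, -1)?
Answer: Rational(-2611, 3) ≈ -870.33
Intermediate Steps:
Function('p')(y) = Add(Rational(-1, 2), Mul(Rational(1, 6), Pow(y, -1)))
u = 56
Function('r')(w) = Mul(Add(56, w), Add(Rational(373, 24), w)) (Function('r')(w) = Mul(Add(w, Add(15, Mul(-1, Mul(Rational(1, 6), Pow(-4, -1), Add(1, Mul(-3, -4)))))), Add(w, 56)) = Mul(Add(w, Add(15, Mul(-1, Mul(Rational(1, 6), Rational(-1, 4), Add(1, 12))))), Add(56, w)) = Mul(Add(w, Add(15, Mul(-1, Mul(Rational(1, 6), Rational(-1, 4), 13)))), Add(56, w)) = Mul(Add(w, Add(15, Mul(-1, Rational(-13, 24)))), Add(56, w)) = Mul(Add(w, Add(15, Rational(13, 24))), Add(56, w)) = Mul(Add(w, Rational(373, 24)), Add(56, w)) = Mul(Add(Rational(373, 24), w), Add(56, w)) = Mul(Add(56, w), Add(Rational(373, 24), w)))
Mul(-1, Function('r')(Mul(Mul(Function('U')(5), 0), 7))) = Mul(-1, Add(Rational(2611, 3), Pow(Mul(Mul(5, 0), 7), 2), Mul(Rational(1717, 24), Mul(Mul(5, 0), 7)))) = Mul(-1, Add(Rational(2611, 3), Pow(Mul(0, 7), 2), Mul(Rational(1717, 24), Mul(0, 7)))) = Mul(-1, Add(Rational(2611, 3), Pow(0, 2), Mul(Rational(1717, 24), 0))) = Mul(-1, Add(Rational(2611, 3), 0, 0)) = Mul(-1, Rational(2611, 3)) = Rational(-2611, 3)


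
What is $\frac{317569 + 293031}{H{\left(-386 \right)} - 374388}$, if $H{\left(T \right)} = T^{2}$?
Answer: $- \frac{76325}{28174} \approx -2.7091$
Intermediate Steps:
$\frac{317569 + 293031}{H{\left(-386 \right)} - 374388} = \frac{317569 + 293031}{\left(-386\right)^{2} - 374388} = \frac{610600}{148996 - 374388} = \frac{610600}{-225392} = 610600 \left(- \frac{1}{225392}\right) = - \frac{76325}{28174}$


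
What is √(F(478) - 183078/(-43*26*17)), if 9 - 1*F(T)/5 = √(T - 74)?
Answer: √(4933710522 - 903070090*√101)/9503 ≈ 6.7725*I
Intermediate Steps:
F(T) = 45 - 5*√(-74 + T) (F(T) = 45 - 5*√(T - 74) = 45 - 5*√(-74 + T))
√(F(478) - 183078/(-43*26*17)) = √((45 - 5*√(-74 + 478)) - 183078/(-43*26*17)) = √((45 - 10*√101) - 183078/((-1118*17))) = √((45 - 10*√101) - 183078/(-19006)) = √((45 - 10*√101) - 183078*(-1/19006)) = √((45 - 10*√101) + 91539/9503) = √(519174/9503 - 10*√101)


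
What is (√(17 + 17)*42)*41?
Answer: 1722*√34 ≈ 10041.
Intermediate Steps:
(√(17 + 17)*42)*41 = (√34*42)*41 = (42*√34)*41 = 1722*√34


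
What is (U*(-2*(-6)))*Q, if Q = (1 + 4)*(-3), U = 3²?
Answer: -1620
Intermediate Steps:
U = 9
Q = -15 (Q = 5*(-3) = -15)
(U*(-2*(-6)))*Q = (9*(-2*(-6)))*(-15) = (9*12)*(-15) = 108*(-15) = -1620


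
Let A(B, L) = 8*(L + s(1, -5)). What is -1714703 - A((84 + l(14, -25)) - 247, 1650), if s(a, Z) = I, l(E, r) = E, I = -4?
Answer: -1727871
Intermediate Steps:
s(a, Z) = -4
A(B, L) = -32 + 8*L (A(B, L) = 8*(L - 4) = 8*(-4 + L) = -32 + 8*L)
-1714703 - A((84 + l(14, -25)) - 247, 1650) = -1714703 - (-32 + 8*1650) = -1714703 - (-32 + 13200) = -1714703 - 1*13168 = -1714703 - 13168 = -1727871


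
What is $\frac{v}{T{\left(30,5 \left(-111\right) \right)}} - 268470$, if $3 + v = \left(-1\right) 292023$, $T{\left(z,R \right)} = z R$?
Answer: $- \frac{744955579}{2775} \approx -2.6845 \cdot 10^{5}$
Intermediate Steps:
$T{\left(z,R \right)} = R z$
$v = -292026$ ($v = -3 - 292023 = -292026$)
$\frac{v}{T{\left(30,5 \left(-111\right) \right)}} - 268470 = - \frac{292026}{5 \left(-111\right) 30} - 268470 = - \frac{292026}{\left(-555\right) 30} - 268470 = - \frac{292026}{-16650} - 268470 = \left(-292026\right) \left(- \frac{1}{16650}\right) - 268470 = \frac{48671}{2775} - 268470 = - \frac{744955579}{2775}$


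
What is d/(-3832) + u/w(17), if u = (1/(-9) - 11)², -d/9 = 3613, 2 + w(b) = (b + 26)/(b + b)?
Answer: -49481323/310392 ≈ -159.42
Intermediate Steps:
w(b) = -2 + (26 + b)/(2*b) (w(b) = -2 + (b + 26)/(b + b) = -2 + (26 + b)/((2*b)) = -2 + (26 + b)*(1/(2*b)) = -2 + (26 + b)/(2*b))
d = -32517 (d = -9*3613 = -32517)
u = 10000/81 (u = (-⅑ - 11)² = (-100/9)² = 10000/81 ≈ 123.46)
d/(-3832) + u/w(17) = -32517/(-3832) + 10000/(81*(-3/2 + 13/17)) = -32517*(-1/3832) + 10000/(81*(-3/2 + 13*(1/17))) = 32517/3832 + 10000/(81*(-3/2 + 13/17)) = 32517/3832 + 10000/(81*(-25/34)) = 32517/3832 + (10000/81)*(-34/25) = 32517/3832 - 13600/81 = -49481323/310392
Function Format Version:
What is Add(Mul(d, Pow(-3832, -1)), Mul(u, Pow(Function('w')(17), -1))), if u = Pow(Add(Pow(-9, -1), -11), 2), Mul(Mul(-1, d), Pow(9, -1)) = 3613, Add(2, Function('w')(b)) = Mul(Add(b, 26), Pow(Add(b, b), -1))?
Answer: Rational(-49481323, 310392) ≈ -159.42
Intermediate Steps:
Function('w')(b) = Add(-2, Mul(Rational(1, 2), Pow(b, -1), Add(26, b))) (Function('w')(b) = Add(-2, Mul(Add(b, 26), Pow(Add(b, b), -1))) = Add(-2, Mul(Add(26, b), Pow(Mul(2, b), -1))) = Add(-2, Mul(Add(26, b), Mul(Rational(1, 2), Pow(b, -1)))) = Add(-2, Mul(Rational(1, 2), Pow(b, -1), Add(26, b))))
d = -32517 (d = Mul(-9, 3613) = -32517)
u = Rational(10000, 81) (u = Pow(Add(Rational(-1, 9), -11), 2) = Pow(Rational(-100, 9), 2) = Rational(10000, 81) ≈ 123.46)
Add(Mul(d, Pow(-3832, -1)), Mul(u, Pow(Function('w')(17), -1))) = Add(Mul(-32517, Pow(-3832, -1)), Mul(Rational(10000, 81), Pow(Add(Rational(-3, 2), Mul(13, Pow(17, -1))), -1))) = Add(Mul(-32517, Rational(-1, 3832)), Mul(Rational(10000, 81), Pow(Add(Rational(-3, 2), Mul(13, Rational(1, 17))), -1))) = Add(Rational(32517, 3832), Mul(Rational(10000, 81), Pow(Add(Rational(-3, 2), Rational(13, 17)), -1))) = Add(Rational(32517, 3832), Mul(Rational(10000, 81), Pow(Rational(-25, 34), -1))) = Add(Rational(32517, 3832), Mul(Rational(10000, 81), Rational(-34, 25))) = Add(Rational(32517, 3832), Rational(-13600, 81)) = Rational(-49481323, 310392)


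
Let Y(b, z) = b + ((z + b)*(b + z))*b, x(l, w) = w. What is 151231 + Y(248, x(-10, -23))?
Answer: 12706479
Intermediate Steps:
Y(b, z) = b + b*(b + z)**2 (Y(b, z) = b + ((b + z)*(b + z))*b = b + (b + z)**2*b = b + b*(b + z)**2)
151231 + Y(248, x(-10, -23)) = 151231 + 248*(1 + (248 - 23)**2) = 151231 + 248*(1 + 225**2) = 151231 + 248*(1 + 50625) = 151231 + 248*50626 = 151231 + 12555248 = 12706479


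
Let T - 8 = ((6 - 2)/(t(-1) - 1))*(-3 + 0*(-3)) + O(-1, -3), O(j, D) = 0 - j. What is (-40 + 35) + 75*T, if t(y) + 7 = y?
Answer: 770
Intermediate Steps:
t(y) = -7 + y
O(j, D) = -j
T = 31/3 (T = 8 + (((6 - 2)/((-7 - 1) - 1))*(-3 + 0*(-3)) - 1*(-1)) = 8 + ((4/(-8 - 1))*(-3 + 0) + 1) = 8 + ((4/(-9))*(-3) + 1) = 8 + ((4*(-⅑))*(-3) + 1) = 8 + (-4/9*(-3) + 1) = 8 + (4/3 + 1) = 8 + 7/3 = 31/3 ≈ 10.333)
(-40 + 35) + 75*T = (-40 + 35) + 75*(31/3) = -5 + 775 = 770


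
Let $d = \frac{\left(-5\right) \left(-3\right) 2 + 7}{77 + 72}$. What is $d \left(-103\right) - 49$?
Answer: $- \frac{11112}{149} \approx -74.577$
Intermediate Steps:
$d = \frac{37}{149}$ ($d = \frac{15 \cdot 2 + 7}{149} = \left(30 + 7\right) \frac{1}{149} = 37 \cdot \frac{1}{149} = \frac{37}{149} \approx 0.24832$)
$d \left(-103\right) - 49 = \frac{37}{149} \left(-103\right) - 49 = - \frac{3811}{149} - 49 = - \frac{11112}{149}$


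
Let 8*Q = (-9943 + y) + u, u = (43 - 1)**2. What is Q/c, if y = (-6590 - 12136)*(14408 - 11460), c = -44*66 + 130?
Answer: 55212427/22192 ≈ 2487.9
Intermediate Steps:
c = -2774 (c = -2904 + 130 = -2774)
u = 1764 (u = 42**2 = 1764)
y = -55204248 (y = -18726*2948 = -55204248)
Q = -55212427/8 (Q = ((-9943 - 55204248) + 1764)/8 = (-55214191 + 1764)/8 = (1/8)*(-55212427) = -55212427/8 ≈ -6.9016e+6)
Q/c = -55212427/8/(-2774) = -55212427/8*(-1/2774) = 55212427/22192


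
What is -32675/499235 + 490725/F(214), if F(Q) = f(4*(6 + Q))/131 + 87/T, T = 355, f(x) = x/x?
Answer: 2278624897283555/1173401944 ≈ 1.9419e+6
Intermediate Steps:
f(x) = 1
F(Q) = 11752/46505 (F(Q) = 1/131 + 87/355 = 11752/46505)
-32675/499235 + 490725/F(214) = -32675/499235 + 490725/(11752/46505) = -32675*1/499235 + 490725*(46505/11752) = -6535/99847 + 22821166125/11752 = 2278624897283555/1173401944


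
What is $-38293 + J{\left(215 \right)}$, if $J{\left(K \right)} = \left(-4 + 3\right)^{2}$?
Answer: $-38292$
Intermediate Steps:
$J{\left(K \right)} = 1$ ($J{\left(K \right)} = \left(-1\right)^{2} = 1$)
$-38293 + J{\left(215 \right)} = -38293 + 1 = -38292$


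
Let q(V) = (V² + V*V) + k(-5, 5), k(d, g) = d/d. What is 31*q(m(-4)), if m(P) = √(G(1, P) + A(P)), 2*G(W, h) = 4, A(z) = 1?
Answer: 217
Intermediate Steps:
k(d, g) = 1
G(W, h) = 2 (G(W, h) = (½)*4 = 2)
m(P) = √3 (m(P) = √(2 + 1) = √3)
q(V) = 1 + 2*V² (q(V) = (V² + V*V) + 1 = (V² + V²) + 1 = 2*V² + 1 = 1 + 2*V²)
31*q(m(-4)) = 31*(1 + 2*(√3)²) = 31*(1 + 2*3) = 31*(1 + 6) = 31*7 = 217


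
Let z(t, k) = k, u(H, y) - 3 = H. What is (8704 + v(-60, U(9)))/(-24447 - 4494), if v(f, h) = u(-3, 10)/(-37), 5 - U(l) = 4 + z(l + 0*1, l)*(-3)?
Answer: -8704/28941 ≈ -0.30075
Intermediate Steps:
u(H, y) = 3 + H
U(l) = 1 + 3*l (U(l) = 5 - (4 + l*(-3)) = 5 - (4 - 3*l) = 5 + (-4 + 3*l) = 1 + 3*l)
v(f, h) = 0 (v(f, h) = (3 - 3)/(-37) = 0*(-1/37) = 0)
(8704 + v(-60, U(9)))/(-24447 - 4494) = (8704 + 0)/(-24447 - 4494) = 8704/(-28941) = 8704*(-1/28941) = -8704/28941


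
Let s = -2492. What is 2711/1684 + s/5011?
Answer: 9388293/8438524 ≈ 1.1126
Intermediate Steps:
2711/1684 + s/5011 = 2711/1684 - 2492/5011 = 9388293/8438524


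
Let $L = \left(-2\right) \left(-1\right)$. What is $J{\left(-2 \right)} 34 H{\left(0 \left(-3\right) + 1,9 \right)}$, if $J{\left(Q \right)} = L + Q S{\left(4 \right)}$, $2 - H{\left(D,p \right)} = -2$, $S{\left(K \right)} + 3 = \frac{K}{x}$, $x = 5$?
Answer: $\frac{4352}{5} \approx 870.4$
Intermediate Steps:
$S{\left(K \right)} = -3 + \frac{K}{5}$
$L = 2$
$H{\left(D,p \right)} = 4$ ($H{\left(D,p \right)} = 2 - -2 = 2 + 2 = 4$)
$J{\left(Q \right)} = 2 - \frac{11 Q}{5}$ ($J{\left(Q \right)} = 2 + Q \left(-3 + \frac{1}{5} \cdot 4\right) = 2 + Q \left(-3 + \frac{4}{5}\right) = 2 + Q \left(- \frac{11}{5}\right) = 2 - \frac{11 Q}{5}$)
$J{\left(-2 \right)} 34 H{\left(0 \left(-3\right) + 1,9 \right)} = \left(2 - - \frac{22}{5}\right) 34 \cdot 4 = \left(2 + \frac{22}{5}\right) 34 \cdot 4 = \frac{32}{5} \cdot 34 \cdot 4 = \frac{1088}{5} \cdot 4 = \frac{4352}{5}$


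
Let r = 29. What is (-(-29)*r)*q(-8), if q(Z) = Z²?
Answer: 53824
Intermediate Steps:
(-(-29)*r)*q(-8) = -(-29)*29*(-8)² = -29*(-29)*64 = 841*64 = 53824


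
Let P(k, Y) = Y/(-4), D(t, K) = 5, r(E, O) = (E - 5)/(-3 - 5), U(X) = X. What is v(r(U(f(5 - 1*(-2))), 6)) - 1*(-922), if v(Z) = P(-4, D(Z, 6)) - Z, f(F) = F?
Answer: 921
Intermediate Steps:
r(E, O) = 5/8 - E/8 (r(E, O) = (-5 + E)/(-8) = (-5 + E)*(-1/8) = 5/8 - E/8)
P(k, Y) = -Y/4 (P(k, Y) = Y*(-1/4) = -Y/4)
v(Z) = -5/4 - Z (v(Z) = -1/4*5 - Z = -5/4 - Z)
v(r(U(f(5 - 1*(-2))), 6)) - 1*(-922) = (-5/4 - (5/8 - (5 - 1*(-2))/8)) - 1*(-922) = (-5/4 - (5/8 - (5 + 2)/8)) + 922 = (-5/4 - (5/8 - 1/8*7)) + 922 = (-5/4 - (5/8 - 7/8)) + 922 = (-5/4 - 1*(-1/4)) + 922 = (-5/4 + 1/4) + 922 = -1 + 922 = 921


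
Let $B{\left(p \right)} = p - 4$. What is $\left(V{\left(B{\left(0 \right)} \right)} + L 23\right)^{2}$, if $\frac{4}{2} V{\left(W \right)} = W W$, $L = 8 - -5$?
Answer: $94249$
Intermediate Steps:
$L = 13$ ($L = 8 + 5 = 13$)
$B{\left(p \right)} = -4 + p$
$V{\left(W \right)} = \frac{W^{2}}{2}$ ($V{\left(W \right)} = \frac{W W}{2} = \frac{W^{2}}{2}$)
$\left(V{\left(B{\left(0 \right)} \right)} + L 23\right)^{2} = \left(\frac{\left(-4 + 0\right)^{2}}{2} + 13 \cdot 23\right)^{2} = \left(\frac{\left(-4\right)^{2}}{2} + 299\right)^{2} = \left(\frac{1}{2} \cdot 16 + 299\right)^{2} = \left(8 + 299\right)^{2} = 307^{2} = 94249$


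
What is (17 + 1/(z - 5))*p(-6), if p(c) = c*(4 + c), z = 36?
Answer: 6336/31 ≈ 204.39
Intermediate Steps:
(17 + 1/(z - 5))*p(-6) = (17 + 1/(36 - 5))*(-6*(4 - 6)) = (17 + 1/31)*(-6*(-2)) = (17 + 1/31)*12 = (528/31)*12 = 6336/31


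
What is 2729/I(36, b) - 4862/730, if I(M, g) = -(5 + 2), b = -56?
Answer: -1013102/2555 ≈ -396.52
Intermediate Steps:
I(M, g) = -7 (I(M, g) = -1*7 = -7)
2729/I(36, b) - 4862/730 = 2729/(-7) - 4862/730 = 2729*(-⅐) - 4862*1/730 = -2729/7 - 2431/365 = -1013102/2555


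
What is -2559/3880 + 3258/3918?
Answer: 435813/2533640 ≈ 0.17201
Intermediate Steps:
-2559/3880 + 3258/3918 = -2559*1/3880 + 3258*(1/3918) = -2559/3880 + 543/653 = 435813/2533640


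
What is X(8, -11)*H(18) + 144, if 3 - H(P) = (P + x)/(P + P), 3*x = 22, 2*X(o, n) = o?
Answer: 4136/27 ≈ 153.19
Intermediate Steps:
X(o, n) = o/2
x = 22/3 (x = (1/3)*22 = 22/3 ≈ 7.3333)
H(P) = 3 - (22/3 + P)/(2*P) (H(P) = 3 - (P + 22/3)/(P + P) = 3 - (22/3 + P)/(2*P))
X(8, -11)*H(18) + 144 = ((1/2)*8)*((1/6)*(-22 + 15*18)/18) + 144 = 4*((1/6)*(1/18)*(-22 + 270)) + 144 = 4*((1/6)*(1/18)*248) + 144 = 4*(62/27) + 144 = 248/27 + 144 = 4136/27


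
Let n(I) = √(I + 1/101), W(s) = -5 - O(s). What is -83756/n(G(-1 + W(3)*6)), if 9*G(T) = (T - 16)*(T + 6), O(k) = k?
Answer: -62817*√445511/8822 ≈ -4752.7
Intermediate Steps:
W(s) = -5 - s
G(T) = (-16 + T)*(6 + T)/9 (G(T) = ((T - 16)*(T + 6))/9 = ((-16 + T)*(6 + T))/9 = (-16 + T)*(6 + T)/9)
n(I) = √(1/101 + I) (n(I) = √(I + 1/101) = √(1/101 + I))
-83756/n(G(-1 + W(3)*6)) = -83756*101/√(101 + 10201*(-32/3 - 10*(-1 + (-5 - 1*3)*6)/9 + (-1 + (-5 - 1*3)*6)²/9)) = -83756*101/√(101 + 10201*(-32/3 - 10*(-1 + (-5 - 3)*6)/9 + (-1 + (-5 - 3)*6)²/9)) = -83756*101/√(101 + 10201*(-32/3 - 10*(-1 - 8*6)/9 + (-1 - 8*6)²/9)) = -83756*101/√(101 + 10201*(-32/3 - 10*(-1 - 48)/9 + (-1 - 48)²/9)) = -83756*101/√(101 + 10201*(-32/3 - 10/9*(-49) + (⅑)*(-49)²)) = -83756*101/√(101 + 10201*(-32/3 + 490/9 + (⅑)*2401)) = -83756*101/√(101 + 10201*(-32/3 + 490/9 + 2401/9)) = -83756*101/√(101 + 10201*(2795/9)) = -83756*101/√(101 + 28511795/9) = -83756*3*√445511/35288 = -62817*√445511/8822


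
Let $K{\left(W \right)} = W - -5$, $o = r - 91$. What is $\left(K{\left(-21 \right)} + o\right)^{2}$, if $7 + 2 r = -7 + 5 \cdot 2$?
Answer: $11881$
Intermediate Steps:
$r = -2$ ($r = - \frac{7}{2} + \frac{-7 + 5 \cdot 2}{2} = - \frac{7}{2} + \frac{-7 + 10}{2} = - \frac{7}{2} + \frac{1}{2} \cdot 3 = - \frac{7}{2} + \frac{3}{2} = -2$)
$o = -93$ ($o = -2 - 91 = -93$)
$K{\left(W \right)} = 5 + W$ ($K{\left(W \right)} = W + 5 = 5 + W$)
$\left(K{\left(-21 \right)} + o\right)^{2} = \left(\left(5 - 21\right) - 93\right)^{2} = \left(-16 - 93\right)^{2} = \left(-109\right)^{2} = 11881$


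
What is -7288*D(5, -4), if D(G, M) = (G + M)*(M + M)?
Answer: 58304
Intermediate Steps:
D(G, M) = 2*M*(G + M) (D(G, M) = (G + M)*(2*M) = 2*M*(G + M))
-7288*D(5, -4) = -14576*(-4)*(5 - 4) = -14576*(-4) = -7288*(-8) = 58304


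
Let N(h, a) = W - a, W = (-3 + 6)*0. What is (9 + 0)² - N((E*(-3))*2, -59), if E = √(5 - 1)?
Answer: 22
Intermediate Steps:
E = 2 (E = √4 = 2)
W = 0 (W = 3*0 = 0)
N(h, a) = -a (N(h, a) = 0 - a = -a)
(9 + 0)² - N((E*(-3))*2, -59) = (9 + 0)² - (-1)*(-59) = 9² - 1*59 = 81 - 59 = 22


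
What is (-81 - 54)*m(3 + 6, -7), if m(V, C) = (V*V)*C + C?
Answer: 77490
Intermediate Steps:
m(V, C) = C + C*V² (m(V, C) = V²*C + C = C*V² + C = C + C*V²)
(-81 - 54)*m(3 + 6, -7) = (-81 - 54)*(-7*(1 + (3 + 6)²)) = -(-945)*(1 + 9²) = -(-945)*(1 + 81) = -(-945)*82 = -135*(-574) = 77490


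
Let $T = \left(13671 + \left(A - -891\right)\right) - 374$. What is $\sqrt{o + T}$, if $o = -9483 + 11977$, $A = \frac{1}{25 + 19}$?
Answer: $\frac{\sqrt{8074099}}{22} \approx 129.16$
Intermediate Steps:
$A = \frac{1}{44} \approx 0.022727$
$o = 2494$
$T = \frac{624273}{44}$ ($T = \left(13671 + \left(\frac{1}{44} - -891\right)\right) - 374 = \left(13671 + \left(\frac{1}{44} + 891\right)\right) - 374 = \left(13671 + \frac{39205}{44}\right) - 374 = \frac{640729}{44} - 374 = \frac{624273}{44} \approx 14188.0$)
$\sqrt{o + T} = \sqrt{2494 + \frac{624273}{44}} = \sqrt{\frac{734009}{44}} = \frac{\sqrt{8074099}}{22}$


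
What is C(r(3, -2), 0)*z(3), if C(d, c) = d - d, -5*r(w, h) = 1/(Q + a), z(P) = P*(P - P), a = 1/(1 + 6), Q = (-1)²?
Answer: 0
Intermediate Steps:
Q = 1
a = ⅐ (a = 1/7 = ⅐ ≈ 0.14286)
z(P) = 0 (z(P) = P*0 = 0)
r(w, h) = -7/40 (r(w, h) = -1/(5*(1 + ⅐)) = -1/(5*8/7) = -⅕*7/8 = -7/40)
C(d, c) = 0
C(r(3, -2), 0)*z(3) = 0*0 = 0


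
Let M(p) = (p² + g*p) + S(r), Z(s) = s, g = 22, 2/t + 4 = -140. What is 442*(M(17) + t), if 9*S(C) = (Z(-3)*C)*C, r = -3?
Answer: 10501699/36 ≈ 2.9171e+5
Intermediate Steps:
t = -1/72 (t = 2/(-4 - 140) = 2/(-144) = 2*(-1/144) = -1/72 ≈ -0.013889)
S(C) = -C²/3 (S(C) = ((-3*C)*C)/9 = (-3*C²)/9 = -C²/3)
M(p) = -3 + p² + 22*p (M(p) = (p² + 22*p) - ⅓*(-3)² = (p² + 22*p) - ⅓*9 = (p² + 22*p) - 3 = -3 + p² + 22*p)
442*(M(17) + t) = 442*((-3 + 17² + 22*17) - 1/72) = 442*((-3 + 289 + 374) - 1/72) = 442*(660 - 1/72) = 442*(47519/72) = 10501699/36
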